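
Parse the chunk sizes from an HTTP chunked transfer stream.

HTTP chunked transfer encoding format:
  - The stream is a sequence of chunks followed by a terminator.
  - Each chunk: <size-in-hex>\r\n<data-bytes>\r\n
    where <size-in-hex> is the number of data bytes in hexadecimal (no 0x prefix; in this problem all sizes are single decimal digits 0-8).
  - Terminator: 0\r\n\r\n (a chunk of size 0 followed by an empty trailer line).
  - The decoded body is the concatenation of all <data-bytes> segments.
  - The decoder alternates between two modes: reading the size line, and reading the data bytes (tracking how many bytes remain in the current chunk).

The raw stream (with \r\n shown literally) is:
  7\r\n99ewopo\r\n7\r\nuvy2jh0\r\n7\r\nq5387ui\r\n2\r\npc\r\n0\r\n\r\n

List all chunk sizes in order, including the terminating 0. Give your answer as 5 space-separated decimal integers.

Answer: 7 7 7 2 0

Derivation:
Chunk 1: stream[0..1]='7' size=0x7=7, data at stream[3..10]='99ewopo' -> body[0..7], body so far='99ewopo'
Chunk 2: stream[12..13]='7' size=0x7=7, data at stream[15..22]='uvy2jh0' -> body[7..14], body so far='99ewopouvy2jh0'
Chunk 3: stream[24..25]='7' size=0x7=7, data at stream[27..34]='q5387ui' -> body[14..21], body so far='99ewopouvy2jh0q5387ui'
Chunk 4: stream[36..37]='2' size=0x2=2, data at stream[39..41]='pc' -> body[21..23], body so far='99ewopouvy2jh0q5387uipc'
Chunk 5: stream[43..44]='0' size=0 (terminator). Final body='99ewopouvy2jh0q5387uipc' (23 bytes)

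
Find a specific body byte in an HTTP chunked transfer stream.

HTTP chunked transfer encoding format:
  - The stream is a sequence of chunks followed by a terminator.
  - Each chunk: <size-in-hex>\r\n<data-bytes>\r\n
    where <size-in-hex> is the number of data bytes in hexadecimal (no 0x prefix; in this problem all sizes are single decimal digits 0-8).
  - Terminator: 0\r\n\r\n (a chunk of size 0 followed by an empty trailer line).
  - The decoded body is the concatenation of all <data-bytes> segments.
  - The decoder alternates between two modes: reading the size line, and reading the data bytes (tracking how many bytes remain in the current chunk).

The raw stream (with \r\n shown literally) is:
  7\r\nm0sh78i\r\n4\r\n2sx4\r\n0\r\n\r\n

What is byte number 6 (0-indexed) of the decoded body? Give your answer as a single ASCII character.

Chunk 1: stream[0..1]='7' size=0x7=7, data at stream[3..10]='m0sh78i' -> body[0..7], body so far='m0sh78i'
Chunk 2: stream[12..13]='4' size=0x4=4, data at stream[15..19]='2sx4' -> body[7..11], body so far='m0sh78i2sx4'
Chunk 3: stream[21..22]='0' size=0 (terminator). Final body='m0sh78i2sx4' (11 bytes)
Body byte 6 = 'i'

Answer: i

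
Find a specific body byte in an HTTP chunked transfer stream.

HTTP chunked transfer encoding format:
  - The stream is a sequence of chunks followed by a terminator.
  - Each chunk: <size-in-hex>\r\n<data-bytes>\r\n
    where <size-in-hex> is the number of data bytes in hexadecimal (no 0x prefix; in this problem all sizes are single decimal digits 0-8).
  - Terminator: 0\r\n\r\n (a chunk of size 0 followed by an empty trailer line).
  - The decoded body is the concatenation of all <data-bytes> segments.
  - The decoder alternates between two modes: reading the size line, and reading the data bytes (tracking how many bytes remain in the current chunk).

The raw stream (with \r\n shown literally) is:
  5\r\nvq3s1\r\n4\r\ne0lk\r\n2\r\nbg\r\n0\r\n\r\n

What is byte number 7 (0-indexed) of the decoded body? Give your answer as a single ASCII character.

Answer: l

Derivation:
Chunk 1: stream[0..1]='5' size=0x5=5, data at stream[3..8]='vq3s1' -> body[0..5], body so far='vq3s1'
Chunk 2: stream[10..11]='4' size=0x4=4, data at stream[13..17]='e0lk' -> body[5..9], body so far='vq3s1e0lk'
Chunk 3: stream[19..20]='2' size=0x2=2, data at stream[22..24]='bg' -> body[9..11], body so far='vq3s1e0lkbg'
Chunk 4: stream[26..27]='0' size=0 (terminator). Final body='vq3s1e0lkbg' (11 bytes)
Body byte 7 = 'l'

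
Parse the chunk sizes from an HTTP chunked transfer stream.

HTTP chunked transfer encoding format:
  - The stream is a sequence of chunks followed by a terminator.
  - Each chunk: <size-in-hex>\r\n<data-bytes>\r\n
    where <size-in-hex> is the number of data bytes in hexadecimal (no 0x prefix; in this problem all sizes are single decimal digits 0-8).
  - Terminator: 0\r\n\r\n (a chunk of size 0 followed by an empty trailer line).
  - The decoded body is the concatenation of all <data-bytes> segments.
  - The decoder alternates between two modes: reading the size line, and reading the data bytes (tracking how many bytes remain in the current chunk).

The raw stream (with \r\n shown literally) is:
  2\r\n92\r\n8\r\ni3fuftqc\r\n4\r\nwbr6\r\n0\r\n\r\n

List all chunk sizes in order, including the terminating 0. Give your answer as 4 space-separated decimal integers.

Answer: 2 8 4 0

Derivation:
Chunk 1: stream[0..1]='2' size=0x2=2, data at stream[3..5]='92' -> body[0..2], body so far='92'
Chunk 2: stream[7..8]='8' size=0x8=8, data at stream[10..18]='i3fuftqc' -> body[2..10], body so far='92i3fuftqc'
Chunk 3: stream[20..21]='4' size=0x4=4, data at stream[23..27]='wbr6' -> body[10..14], body so far='92i3fuftqcwbr6'
Chunk 4: stream[29..30]='0' size=0 (terminator). Final body='92i3fuftqcwbr6' (14 bytes)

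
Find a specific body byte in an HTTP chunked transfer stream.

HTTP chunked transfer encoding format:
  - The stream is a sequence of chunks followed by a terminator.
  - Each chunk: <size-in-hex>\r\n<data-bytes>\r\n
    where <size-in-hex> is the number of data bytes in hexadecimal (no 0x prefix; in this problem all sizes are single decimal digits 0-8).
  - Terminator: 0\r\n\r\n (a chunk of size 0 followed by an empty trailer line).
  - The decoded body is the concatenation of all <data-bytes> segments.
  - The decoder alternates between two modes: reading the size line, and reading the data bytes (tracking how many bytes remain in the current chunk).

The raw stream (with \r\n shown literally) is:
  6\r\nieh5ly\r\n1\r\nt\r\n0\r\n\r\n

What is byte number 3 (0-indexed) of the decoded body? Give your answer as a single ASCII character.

Answer: 5

Derivation:
Chunk 1: stream[0..1]='6' size=0x6=6, data at stream[3..9]='ieh5ly' -> body[0..6], body so far='ieh5ly'
Chunk 2: stream[11..12]='1' size=0x1=1, data at stream[14..15]='t' -> body[6..7], body so far='ieh5lyt'
Chunk 3: stream[17..18]='0' size=0 (terminator). Final body='ieh5lyt' (7 bytes)
Body byte 3 = '5'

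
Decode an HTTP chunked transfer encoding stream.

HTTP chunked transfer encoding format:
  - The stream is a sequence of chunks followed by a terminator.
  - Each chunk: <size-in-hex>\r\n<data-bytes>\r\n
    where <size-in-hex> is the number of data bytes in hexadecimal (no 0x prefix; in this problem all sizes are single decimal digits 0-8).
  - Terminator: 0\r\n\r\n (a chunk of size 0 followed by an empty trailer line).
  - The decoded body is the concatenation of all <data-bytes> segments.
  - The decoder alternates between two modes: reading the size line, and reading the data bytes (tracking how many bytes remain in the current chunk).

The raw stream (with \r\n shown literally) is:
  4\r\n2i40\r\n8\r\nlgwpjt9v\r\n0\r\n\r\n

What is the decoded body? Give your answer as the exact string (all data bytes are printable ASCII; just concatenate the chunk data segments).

Answer: 2i40lgwpjt9v

Derivation:
Chunk 1: stream[0..1]='4' size=0x4=4, data at stream[3..7]='2i40' -> body[0..4], body so far='2i40'
Chunk 2: stream[9..10]='8' size=0x8=8, data at stream[12..20]='lgwpjt9v' -> body[4..12], body so far='2i40lgwpjt9v'
Chunk 3: stream[22..23]='0' size=0 (terminator). Final body='2i40lgwpjt9v' (12 bytes)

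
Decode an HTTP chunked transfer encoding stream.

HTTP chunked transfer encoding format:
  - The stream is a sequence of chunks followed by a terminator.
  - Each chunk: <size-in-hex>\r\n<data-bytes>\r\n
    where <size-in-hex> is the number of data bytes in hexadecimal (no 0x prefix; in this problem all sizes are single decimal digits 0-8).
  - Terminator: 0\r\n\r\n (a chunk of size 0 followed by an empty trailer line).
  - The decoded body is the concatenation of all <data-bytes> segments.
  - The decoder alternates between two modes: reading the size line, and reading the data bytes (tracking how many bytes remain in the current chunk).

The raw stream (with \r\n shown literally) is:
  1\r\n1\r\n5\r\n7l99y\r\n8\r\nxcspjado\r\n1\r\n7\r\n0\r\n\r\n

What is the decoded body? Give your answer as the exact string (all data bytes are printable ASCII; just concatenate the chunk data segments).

Chunk 1: stream[0..1]='1' size=0x1=1, data at stream[3..4]='1' -> body[0..1], body so far='1'
Chunk 2: stream[6..7]='5' size=0x5=5, data at stream[9..14]='7l99y' -> body[1..6], body so far='17l99y'
Chunk 3: stream[16..17]='8' size=0x8=8, data at stream[19..27]='xcspjado' -> body[6..14], body so far='17l99yxcspjado'
Chunk 4: stream[29..30]='1' size=0x1=1, data at stream[32..33]='7' -> body[14..15], body so far='17l99yxcspjado7'
Chunk 5: stream[35..36]='0' size=0 (terminator). Final body='17l99yxcspjado7' (15 bytes)

Answer: 17l99yxcspjado7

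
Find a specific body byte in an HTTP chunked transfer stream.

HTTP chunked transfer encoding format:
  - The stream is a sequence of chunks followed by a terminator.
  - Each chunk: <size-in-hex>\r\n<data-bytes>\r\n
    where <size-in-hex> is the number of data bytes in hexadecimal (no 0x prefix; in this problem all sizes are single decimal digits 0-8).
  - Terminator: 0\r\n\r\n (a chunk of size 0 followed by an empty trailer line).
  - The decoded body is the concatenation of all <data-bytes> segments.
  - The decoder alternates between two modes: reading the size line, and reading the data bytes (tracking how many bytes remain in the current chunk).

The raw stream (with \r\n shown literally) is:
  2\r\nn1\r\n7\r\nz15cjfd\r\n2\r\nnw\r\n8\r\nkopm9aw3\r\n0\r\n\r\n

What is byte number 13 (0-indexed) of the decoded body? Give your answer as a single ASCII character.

Chunk 1: stream[0..1]='2' size=0x2=2, data at stream[3..5]='n1' -> body[0..2], body so far='n1'
Chunk 2: stream[7..8]='7' size=0x7=7, data at stream[10..17]='z15cjfd' -> body[2..9], body so far='n1z15cjfd'
Chunk 3: stream[19..20]='2' size=0x2=2, data at stream[22..24]='nw' -> body[9..11], body so far='n1z15cjfdnw'
Chunk 4: stream[26..27]='8' size=0x8=8, data at stream[29..37]='kopm9aw3' -> body[11..19], body so far='n1z15cjfdnwkopm9aw3'
Chunk 5: stream[39..40]='0' size=0 (terminator). Final body='n1z15cjfdnwkopm9aw3' (19 bytes)
Body byte 13 = 'p'

Answer: p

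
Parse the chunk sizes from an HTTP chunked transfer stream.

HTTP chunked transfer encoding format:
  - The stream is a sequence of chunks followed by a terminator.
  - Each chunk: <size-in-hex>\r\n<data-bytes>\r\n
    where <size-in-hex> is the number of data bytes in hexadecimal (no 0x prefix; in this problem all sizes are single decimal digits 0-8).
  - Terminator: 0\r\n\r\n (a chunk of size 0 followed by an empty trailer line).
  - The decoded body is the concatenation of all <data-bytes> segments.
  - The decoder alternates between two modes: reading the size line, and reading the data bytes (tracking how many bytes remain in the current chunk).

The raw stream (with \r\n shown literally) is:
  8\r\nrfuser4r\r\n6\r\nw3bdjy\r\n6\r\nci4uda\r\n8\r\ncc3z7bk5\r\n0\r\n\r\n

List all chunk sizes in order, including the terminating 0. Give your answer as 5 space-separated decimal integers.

Answer: 8 6 6 8 0

Derivation:
Chunk 1: stream[0..1]='8' size=0x8=8, data at stream[3..11]='rfuser4r' -> body[0..8], body so far='rfuser4r'
Chunk 2: stream[13..14]='6' size=0x6=6, data at stream[16..22]='w3bdjy' -> body[8..14], body so far='rfuser4rw3bdjy'
Chunk 3: stream[24..25]='6' size=0x6=6, data at stream[27..33]='ci4uda' -> body[14..20], body so far='rfuser4rw3bdjyci4uda'
Chunk 4: stream[35..36]='8' size=0x8=8, data at stream[38..46]='cc3z7bk5' -> body[20..28], body so far='rfuser4rw3bdjyci4udacc3z7bk5'
Chunk 5: stream[48..49]='0' size=0 (terminator). Final body='rfuser4rw3bdjyci4udacc3z7bk5' (28 bytes)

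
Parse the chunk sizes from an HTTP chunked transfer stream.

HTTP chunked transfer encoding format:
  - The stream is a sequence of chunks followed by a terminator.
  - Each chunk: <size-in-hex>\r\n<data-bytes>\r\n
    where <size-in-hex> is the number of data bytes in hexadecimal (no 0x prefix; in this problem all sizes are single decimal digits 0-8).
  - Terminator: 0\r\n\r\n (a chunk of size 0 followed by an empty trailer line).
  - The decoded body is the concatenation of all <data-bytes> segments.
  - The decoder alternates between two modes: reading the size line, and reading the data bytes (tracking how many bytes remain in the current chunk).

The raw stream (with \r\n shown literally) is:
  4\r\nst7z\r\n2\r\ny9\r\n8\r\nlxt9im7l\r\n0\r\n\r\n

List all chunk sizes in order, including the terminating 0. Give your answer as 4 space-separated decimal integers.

Chunk 1: stream[0..1]='4' size=0x4=4, data at stream[3..7]='st7z' -> body[0..4], body so far='st7z'
Chunk 2: stream[9..10]='2' size=0x2=2, data at stream[12..14]='y9' -> body[4..6], body so far='st7zy9'
Chunk 3: stream[16..17]='8' size=0x8=8, data at stream[19..27]='lxt9im7l' -> body[6..14], body so far='st7zy9lxt9im7l'
Chunk 4: stream[29..30]='0' size=0 (terminator). Final body='st7zy9lxt9im7l' (14 bytes)

Answer: 4 2 8 0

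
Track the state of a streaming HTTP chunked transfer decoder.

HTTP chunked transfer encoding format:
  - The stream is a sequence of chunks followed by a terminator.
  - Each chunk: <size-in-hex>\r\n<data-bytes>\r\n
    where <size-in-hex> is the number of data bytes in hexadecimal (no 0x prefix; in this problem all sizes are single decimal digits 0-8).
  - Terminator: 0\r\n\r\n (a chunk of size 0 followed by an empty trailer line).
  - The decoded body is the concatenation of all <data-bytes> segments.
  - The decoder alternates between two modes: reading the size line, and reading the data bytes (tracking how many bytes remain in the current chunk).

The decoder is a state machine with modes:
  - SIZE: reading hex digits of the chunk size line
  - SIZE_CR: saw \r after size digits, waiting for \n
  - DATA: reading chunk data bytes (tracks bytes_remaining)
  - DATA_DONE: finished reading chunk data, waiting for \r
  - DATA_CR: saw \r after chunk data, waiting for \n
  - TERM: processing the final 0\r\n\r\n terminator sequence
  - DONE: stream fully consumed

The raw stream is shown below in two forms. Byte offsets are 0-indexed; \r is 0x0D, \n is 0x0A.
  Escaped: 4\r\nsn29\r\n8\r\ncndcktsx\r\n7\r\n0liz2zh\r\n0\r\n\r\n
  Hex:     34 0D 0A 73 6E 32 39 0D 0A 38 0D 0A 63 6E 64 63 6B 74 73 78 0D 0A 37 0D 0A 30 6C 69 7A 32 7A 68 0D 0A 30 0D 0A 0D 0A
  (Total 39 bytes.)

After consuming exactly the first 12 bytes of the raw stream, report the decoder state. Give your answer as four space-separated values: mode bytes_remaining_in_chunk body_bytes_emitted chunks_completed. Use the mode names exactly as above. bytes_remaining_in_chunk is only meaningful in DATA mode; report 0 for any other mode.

Answer: DATA 8 4 1

Derivation:
Byte 0 = '4': mode=SIZE remaining=0 emitted=0 chunks_done=0
Byte 1 = 0x0D: mode=SIZE_CR remaining=0 emitted=0 chunks_done=0
Byte 2 = 0x0A: mode=DATA remaining=4 emitted=0 chunks_done=0
Byte 3 = 's': mode=DATA remaining=3 emitted=1 chunks_done=0
Byte 4 = 'n': mode=DATA remaining=2 emitted=2 chunks_done=0
Byte 5 = '2': mode=DATA remaining=1 emitted=3 chunks_done=0
Byte 6 = '9': mode=DATA_DONE remaining=0 emitted=4 chunks_done=0
Byte 7 = 0x0D: mode=DATA_CR remaining=0 emitted=4 chunks_done=0
Byte 8 = 0x0A: mode=SIZE remaining=0 emitted=4 chunks_done=1
Byte 9 = '8': mode=SIZE remaining=0 emitted=4 chunks_done=1
Byte 10 = 0x0D: mode=SIZE_CR remaining=0 emitted=4 chunks_done=1
Byte 11 = 0x0A: mode=DATA remaining=8 emitted=4 chunks_done=1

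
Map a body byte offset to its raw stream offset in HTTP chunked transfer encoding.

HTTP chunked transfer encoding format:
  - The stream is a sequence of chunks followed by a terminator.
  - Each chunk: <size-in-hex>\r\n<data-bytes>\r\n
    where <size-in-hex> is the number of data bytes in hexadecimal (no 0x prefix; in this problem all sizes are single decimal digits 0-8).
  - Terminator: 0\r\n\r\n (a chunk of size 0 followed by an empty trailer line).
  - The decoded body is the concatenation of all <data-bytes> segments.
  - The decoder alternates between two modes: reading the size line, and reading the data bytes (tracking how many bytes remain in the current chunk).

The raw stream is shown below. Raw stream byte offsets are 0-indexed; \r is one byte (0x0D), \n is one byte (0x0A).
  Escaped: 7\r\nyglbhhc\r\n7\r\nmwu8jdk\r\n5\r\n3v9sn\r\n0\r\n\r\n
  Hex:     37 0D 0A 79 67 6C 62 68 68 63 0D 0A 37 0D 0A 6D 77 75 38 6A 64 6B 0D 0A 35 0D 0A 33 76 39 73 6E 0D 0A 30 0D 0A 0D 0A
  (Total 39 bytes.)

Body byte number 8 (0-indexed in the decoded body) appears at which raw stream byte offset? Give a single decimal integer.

Answer: 16

Derivation:
Chunk 1: stream[0..1]='7' size=0x7=7, data at stream[3..10]='yglbhhc' -> body[0..7], body so far='yglbhhc'
Chunk 2: stream[12..13]='7' size=0x7=7, data at stream[15..22]='mwu8jdk' -> body[7..14], body so far='yglbhhcmwu8jdk'
Chunk 3: stream[24..25]='5' size=0x5=5, data at stream[27..32]='3v9sn' -> body[14..19], body so far='yglbhhcmwu8jdk3v9sn'
Chunk 4: stream[34..35]='0' size=0 (terminator). Final body='yglbhhcmwu8jdk3v9sn' (19 bytes)
Body byte 8 at stream offset 16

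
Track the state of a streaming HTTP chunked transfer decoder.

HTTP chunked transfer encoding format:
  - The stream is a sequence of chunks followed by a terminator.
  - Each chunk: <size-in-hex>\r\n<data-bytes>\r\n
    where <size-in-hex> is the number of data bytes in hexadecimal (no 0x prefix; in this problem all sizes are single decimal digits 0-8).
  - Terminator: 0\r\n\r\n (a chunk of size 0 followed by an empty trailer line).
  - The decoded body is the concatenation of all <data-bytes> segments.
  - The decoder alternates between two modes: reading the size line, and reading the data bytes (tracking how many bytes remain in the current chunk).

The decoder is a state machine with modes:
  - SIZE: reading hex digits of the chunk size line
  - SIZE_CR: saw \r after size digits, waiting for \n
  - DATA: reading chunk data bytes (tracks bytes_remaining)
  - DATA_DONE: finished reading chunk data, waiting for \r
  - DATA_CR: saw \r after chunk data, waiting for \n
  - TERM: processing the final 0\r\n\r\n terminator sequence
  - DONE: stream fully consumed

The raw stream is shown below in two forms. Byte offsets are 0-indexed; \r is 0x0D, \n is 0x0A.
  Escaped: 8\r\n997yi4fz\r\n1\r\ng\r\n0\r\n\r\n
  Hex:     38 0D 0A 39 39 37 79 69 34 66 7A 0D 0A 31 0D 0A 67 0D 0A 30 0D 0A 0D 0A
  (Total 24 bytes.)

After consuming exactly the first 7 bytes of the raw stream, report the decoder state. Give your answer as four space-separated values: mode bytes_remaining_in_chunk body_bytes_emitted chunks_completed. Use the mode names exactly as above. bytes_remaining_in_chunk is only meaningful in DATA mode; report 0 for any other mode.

Byte 0 = '8': mode=SIZE remaining=0 emitted=0 chunks_done=0
Byte 1 = 0x0D: mode=SIZE_CR remaining=0 emitted=0 chunks_done=0
Byte 2 = 0x0A: mode=DATA remaining=8 emitted=0 chunks_done=0
Byte 3 = '9': mode=DATA remaining=7 emitted=1 chunks_done=0
Byte 4 = '9': mode=DATA remaining=6 emitted=2 chunks_done=0
Byte 5 = '7': mode=DATA remaining=5 emitted=3 chunks_done=0
Byte 6 = 'y': mode=DATA remaining=4 emitted=4 chunks_done=0

Answer: DATA 4 4 0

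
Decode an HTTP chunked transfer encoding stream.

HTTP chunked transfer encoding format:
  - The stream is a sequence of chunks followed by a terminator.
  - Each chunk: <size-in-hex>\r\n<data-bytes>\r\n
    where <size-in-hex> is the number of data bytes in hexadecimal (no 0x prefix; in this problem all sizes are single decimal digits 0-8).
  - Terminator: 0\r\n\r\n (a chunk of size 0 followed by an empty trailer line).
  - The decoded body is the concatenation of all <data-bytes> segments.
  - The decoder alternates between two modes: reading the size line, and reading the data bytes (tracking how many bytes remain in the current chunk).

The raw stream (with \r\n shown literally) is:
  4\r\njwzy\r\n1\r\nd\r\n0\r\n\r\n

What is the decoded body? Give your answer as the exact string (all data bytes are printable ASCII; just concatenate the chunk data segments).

Answer: jwzyd

Derivation:
Chunk 1: stream[0..1]='4' size=0x4=4, data at stream[3..7]='jwzy' -> body[0..4], body so far='jwzy'
Chunk 2: stream[9..10]='1' size=0x1=1, data at stream[12..13]='d' -> body[4..5], body so far='jwzyd'
Chunk 3: stream[15..16]='0' size=0 (terminator). Final body='jwzyd' (5 bytes)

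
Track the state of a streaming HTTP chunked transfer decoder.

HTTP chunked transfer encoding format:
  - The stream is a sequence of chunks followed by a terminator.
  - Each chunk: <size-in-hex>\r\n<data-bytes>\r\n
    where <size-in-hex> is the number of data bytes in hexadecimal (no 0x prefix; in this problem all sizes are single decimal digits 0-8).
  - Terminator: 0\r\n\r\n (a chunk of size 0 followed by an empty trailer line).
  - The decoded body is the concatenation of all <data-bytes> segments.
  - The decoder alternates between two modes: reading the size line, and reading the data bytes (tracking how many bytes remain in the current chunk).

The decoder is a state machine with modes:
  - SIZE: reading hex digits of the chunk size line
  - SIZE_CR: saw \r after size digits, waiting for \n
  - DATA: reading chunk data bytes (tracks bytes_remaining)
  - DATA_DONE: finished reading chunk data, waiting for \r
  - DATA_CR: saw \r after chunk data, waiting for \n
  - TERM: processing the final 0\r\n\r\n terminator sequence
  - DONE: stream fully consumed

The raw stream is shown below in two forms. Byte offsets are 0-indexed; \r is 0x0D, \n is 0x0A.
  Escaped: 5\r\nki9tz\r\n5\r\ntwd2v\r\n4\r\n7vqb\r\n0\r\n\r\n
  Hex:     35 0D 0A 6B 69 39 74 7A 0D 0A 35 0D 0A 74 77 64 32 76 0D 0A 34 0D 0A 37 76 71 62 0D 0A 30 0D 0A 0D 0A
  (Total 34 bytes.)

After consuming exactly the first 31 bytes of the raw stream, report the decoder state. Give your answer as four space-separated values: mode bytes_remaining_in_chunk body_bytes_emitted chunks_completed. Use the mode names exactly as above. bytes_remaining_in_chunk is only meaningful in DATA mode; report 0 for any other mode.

Byte 0 = '5': mode=SIZE remaining=0 emitted=0 chunks_done=0
Byte 1 = 0x0D: mode=SIZE_CR remaining=0 emitted=0 chunks_done=0
Byte 2 = 0x0A: mode=DATA remaining=5 emitted=0 chunks_done=0
Byte 3 = 'k': mode=DATA remaining=4 emitted=1 chunks_done=0
Byte 4 = 'i': mode=DATA remaining=3 emitted=2 chunks_done=0
Byte 5 = '9': mode=DATA remaining=2 emitted=3 chunks_done=0
Byte 6 = 't': mode=DATA remaining=1 emitted=4 chunks_done=0
Byte 7 = 'z': mode=DATA_DONE remaining=0 emitted=5 chunks_done=0
Byte 8 = 0x0D: mode=DATA_CR remaining=0 emitted=5 chunks_done=0
Byte 9 = 0x0A: mode=SIZE remaining=0 emitted=5 chunks_done=1
Byte 10 = '5': mode=SIZE remaining=0 emitted=5 chunks_done=1
Byte 11 = 0x0D: mode=SIZE_CR remaining=0 emitted=5 chunks_done=1
Byte 12 = 0x0A: mode=DATA remaining=5 emitted=5 chunks_done=1
Byte 13 = 't': mode=DATA remaining=4 emitted=6 chunks_done=1
Byte 14 = 'w': mode=DATA remaining=3 emitted=7 chunks_done=1
Byte 15 = 'd': mode=DATA remaining=2 emitted=8 chunks_done=1
Byte 16 = '2': mode=DATA remaining=1 emitted=9 chunks_done=1
Byte 17 = 'v': mode=DATA_DONE remaining=0 emitted=10 chunks_done=1
Byte 18 = 0x0D: mode=DATA_CR remaining=0 emitted=10 chunks_done=1
Byte 19 = 0x0A: mode=SIZE remaining=0 emitted=10 chunks_done=2
Byte 20 = '4': mode=SIZE remaining=0 emitted=10 chunks_done=2
Byte 21 = 0x0D: mode=SIZE_CR remaining=0 emitted=10 chunks_done=2
Byte 22 = 0x0A: mode=DATA remaining=4 emitted=10 chunks_done=2
Byte 23 = '7': mode=DATA remaining=3 emitted=11 chunks_done=2
Byte 24 = 'v': mode=DATA remaining=2 emitted=12 chunks_done=2
Byte 25 = 'q': mode=DATA remaining=1 emitted=13 chunks_done=2
Byte 26 = 'b': mode=DATA_DONE remaining=0 emitted=14 chunks_done=2
Byte 27 = 0x0D: mode=DATA_CR remaining=0 emitted=14 chunks_done=2
Byte 28 = 0x0A: mode=SIZE remaining=0 emitted=14 chunks_done=3
Byte 29 = '0': mode=SIZE remaining=0 emitted=14 chunks_done=3
Byte 30 = 0x0D: mode=SIZE_CR remaining=0 emitted=14 chunks_done=3

Answer: SIZE_CR 0 14 3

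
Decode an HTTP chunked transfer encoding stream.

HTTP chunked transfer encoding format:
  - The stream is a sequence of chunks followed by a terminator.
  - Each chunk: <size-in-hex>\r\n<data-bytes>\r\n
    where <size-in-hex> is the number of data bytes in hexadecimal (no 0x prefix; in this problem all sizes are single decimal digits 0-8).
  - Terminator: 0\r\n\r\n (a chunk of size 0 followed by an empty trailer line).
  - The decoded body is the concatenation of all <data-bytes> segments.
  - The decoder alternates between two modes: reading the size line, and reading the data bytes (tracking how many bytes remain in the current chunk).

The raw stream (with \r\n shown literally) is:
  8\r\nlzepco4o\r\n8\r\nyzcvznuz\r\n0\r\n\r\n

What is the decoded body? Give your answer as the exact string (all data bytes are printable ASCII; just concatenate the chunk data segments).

Answer: lzepco4oyzcvznuz

Derivation:
Chunk 1: stream[0..1]='8' size=0x8=8, data at stream[3..11]='lzepco4o' -> body[0..8], body so far='lzepco4o'
Chunk 2: stream[13..14]='8' size=0x8=8, data at stream[16..24]='yzcvznuz' -> body[8..16], body so far='lzepco4oyzcvznuz'
Chunk 3: stream[26..27]='0' size=0 (terminator). Final body='lzepco4oyzcvznuz' (16 bytes)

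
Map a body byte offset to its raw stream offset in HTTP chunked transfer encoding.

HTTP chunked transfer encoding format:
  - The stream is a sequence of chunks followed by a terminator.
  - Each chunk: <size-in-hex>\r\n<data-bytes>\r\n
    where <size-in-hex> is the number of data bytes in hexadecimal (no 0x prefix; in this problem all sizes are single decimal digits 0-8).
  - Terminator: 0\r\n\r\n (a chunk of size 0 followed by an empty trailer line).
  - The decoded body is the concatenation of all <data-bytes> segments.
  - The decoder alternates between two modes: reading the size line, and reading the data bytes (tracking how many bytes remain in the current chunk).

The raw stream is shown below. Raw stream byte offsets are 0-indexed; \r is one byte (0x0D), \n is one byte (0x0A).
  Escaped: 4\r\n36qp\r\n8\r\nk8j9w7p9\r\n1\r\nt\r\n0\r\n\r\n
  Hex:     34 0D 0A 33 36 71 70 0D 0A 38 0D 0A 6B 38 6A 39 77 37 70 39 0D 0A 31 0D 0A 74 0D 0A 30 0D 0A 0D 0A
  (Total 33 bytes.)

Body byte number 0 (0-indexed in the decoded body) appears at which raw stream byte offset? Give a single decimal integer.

Answer: 3

Derivation:
Chunk 1: stream[0..1]='4' size=0x4=4, data at stream[3..7]='36qp' -> body[0..4], body so far='36qp'
Chunk 2: stream[9..10]='8' size=0x8=8, data at stream[12..20]='k8j9w7p9' -> body[4..12], body so far='36qpk8j9w7p9'
Chunk 3: stream[22..23]='1' size=0x1=1, data at stream[25..26]='t' -> body[12..13], body so far='36qpk8j9w7p9t'
Chunk 4: stream[28..29]='0' size=0 (terminator). Final body='36qpk8j9w7p9t' (13 bytes)
Body byte 0 at stream offset 3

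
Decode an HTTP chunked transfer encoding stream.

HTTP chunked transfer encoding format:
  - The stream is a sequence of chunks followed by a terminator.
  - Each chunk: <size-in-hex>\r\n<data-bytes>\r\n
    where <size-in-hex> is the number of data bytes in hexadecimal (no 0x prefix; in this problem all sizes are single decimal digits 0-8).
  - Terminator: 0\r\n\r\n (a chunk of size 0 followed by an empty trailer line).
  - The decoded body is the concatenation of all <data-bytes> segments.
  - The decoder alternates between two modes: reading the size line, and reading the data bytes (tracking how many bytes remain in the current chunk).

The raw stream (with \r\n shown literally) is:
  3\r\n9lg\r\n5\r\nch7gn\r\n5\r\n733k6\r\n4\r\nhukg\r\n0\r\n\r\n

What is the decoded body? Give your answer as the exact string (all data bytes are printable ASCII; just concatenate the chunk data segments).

Answer: 9lgch7gn733k6hukg

Derivation:
Chunk 1: stream[0..1]='3' size=0x3=3, data at stream[3..6]='9lg' -> body[0..3], body so far='9lg'
Chunk 2: stream[8..9]='5' size=0x5=5, data at stream[11..16]='ch7gn' -> body[3..8], body so far='9lgch7gn'
Chunk 3: stream[18..19]='5' size=0x5=5, data at stream[21..26]='733k6' -> body[8..13], body so far='9lgch7gn733k6'
Chunk 4: stream[28..29]='4' size=0x4=4, data at stream[31..35]='hukg' -> body[13..17], body so far='9lgch7gn733k6hukg'
Chunk 5: stream[37..38]='0' size=0 (terminator). Final body='9lgch7gn733k6hukg' (17 bytes)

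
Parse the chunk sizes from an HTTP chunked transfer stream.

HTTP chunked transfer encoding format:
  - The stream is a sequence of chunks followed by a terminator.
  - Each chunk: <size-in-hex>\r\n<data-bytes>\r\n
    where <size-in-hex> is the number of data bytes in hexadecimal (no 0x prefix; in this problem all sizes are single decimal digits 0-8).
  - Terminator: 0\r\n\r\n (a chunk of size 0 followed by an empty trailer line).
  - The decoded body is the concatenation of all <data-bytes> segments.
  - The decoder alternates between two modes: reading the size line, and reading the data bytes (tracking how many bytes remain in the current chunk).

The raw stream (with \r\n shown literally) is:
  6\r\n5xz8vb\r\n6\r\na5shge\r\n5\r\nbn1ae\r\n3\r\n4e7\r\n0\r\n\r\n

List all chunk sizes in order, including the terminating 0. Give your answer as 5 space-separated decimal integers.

Answer: 6 6 5 3 0

Derivation:
Chunk 1: stream[0..1]='6' size=0x6=6, data at stream[3..9]='5xz8vb' -> body[0..6], body so far='5xz8vb'
Chunk 2: stream[11..12]='6' size=0x6=6, data at stream[14..20]='a5shge' -> body[6..12], body so far='5xz8vba5shge'
Chunk 3: stream[22..23]='5' size=0x5=5, data at stream[25..30]='bn1ae' -> body[12..17], body so far='5xz8vba5shgebn1ae'
Chunk 4: stream[32..33]='3' size=0x3=3, data at stream[35..38]='4e7' -> body[17..20], body so far='5xz8vba5shgebn1ae4e7'
Chunk 5: stream[40..41]='0' size=0 (terminator). Final body='5xz8vba5shgebn1ae4e7' (20 bytes)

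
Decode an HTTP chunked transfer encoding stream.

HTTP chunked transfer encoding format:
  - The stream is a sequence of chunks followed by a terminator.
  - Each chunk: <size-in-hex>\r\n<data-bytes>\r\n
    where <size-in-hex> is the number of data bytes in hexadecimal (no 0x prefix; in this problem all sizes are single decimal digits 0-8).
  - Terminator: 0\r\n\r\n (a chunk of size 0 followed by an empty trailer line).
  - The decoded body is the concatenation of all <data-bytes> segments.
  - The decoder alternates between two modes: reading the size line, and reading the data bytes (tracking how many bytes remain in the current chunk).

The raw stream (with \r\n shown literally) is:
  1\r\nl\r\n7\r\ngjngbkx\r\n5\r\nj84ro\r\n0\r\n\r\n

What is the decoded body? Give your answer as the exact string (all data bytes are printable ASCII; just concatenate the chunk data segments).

Chunk 1: stream[0..1]='1' size=0x1=1, data at stream[3..4]='l' -> body[0..1], body so far='l'
Chunk 2: stream[6..7]='7' size=0x7=7, data at stream[9..16]='gjngbkx' -> body[1..8], body so far='lgjngbkx'
Chunk 3: stream[18..19]='5' size=0x5=5, data at stream[21..26]='j84ro' -> body[8..13], body so far='lgjngbkxj84ro'
Chunk 4: stream[28..29]='0' size=0 (terminator). Final body='lgjngbkxj84ro' (13 bytes)

Answer: lgjngbkxj84ro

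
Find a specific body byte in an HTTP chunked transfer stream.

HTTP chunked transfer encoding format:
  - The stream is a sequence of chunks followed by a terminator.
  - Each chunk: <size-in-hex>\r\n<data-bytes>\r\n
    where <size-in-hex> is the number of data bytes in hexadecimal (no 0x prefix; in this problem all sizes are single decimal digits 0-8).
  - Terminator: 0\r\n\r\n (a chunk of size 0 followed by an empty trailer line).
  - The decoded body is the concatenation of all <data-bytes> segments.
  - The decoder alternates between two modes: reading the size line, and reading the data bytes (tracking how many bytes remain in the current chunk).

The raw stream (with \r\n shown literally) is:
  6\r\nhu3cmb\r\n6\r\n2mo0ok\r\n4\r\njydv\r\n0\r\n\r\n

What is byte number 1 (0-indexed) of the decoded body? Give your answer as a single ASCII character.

Chunk 1: stream[0..1]='6' size=0x6=6, data at stream[3..9]='hu3cmb' -> body[0..6], body so far='hu3cmb'
Chunk 2: stream[11..12]='6' size=0x6=6, data at stream[14..20]='2mo0ok' -> body[6..12], body so far='hu3cmb2mo0ok'
Chunk 3: stream[22..23]='4' size=0x4=4, data at stream[25..29]='jydv' -> body[12..16], body so far='hu3cmb2mo0okjydv'
Chunk 4: stream[31..32]='0' size=0 (terminator). Final body='hu3cmb2mo0okjydv' (16 bytes)
Body byte 1 = 'u'

Answer: u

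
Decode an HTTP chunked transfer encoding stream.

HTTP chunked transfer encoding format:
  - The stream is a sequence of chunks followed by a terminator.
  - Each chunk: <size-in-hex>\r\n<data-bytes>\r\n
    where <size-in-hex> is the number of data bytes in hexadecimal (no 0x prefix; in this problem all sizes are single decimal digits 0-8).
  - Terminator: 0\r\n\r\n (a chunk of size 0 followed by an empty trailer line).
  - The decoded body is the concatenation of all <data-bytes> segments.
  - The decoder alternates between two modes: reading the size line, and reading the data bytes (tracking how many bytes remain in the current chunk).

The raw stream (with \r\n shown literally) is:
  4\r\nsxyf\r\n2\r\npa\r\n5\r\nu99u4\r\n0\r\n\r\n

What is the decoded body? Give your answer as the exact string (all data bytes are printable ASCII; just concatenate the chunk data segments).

Answer: sxyfpau99u4

Derivation:
Chunk 1: stream[0..1]='4' size=0x4=4, data at stream[3..7]='sxyf' -> body[0..4], body so far='sxyf'
Chunk 2: stream[9..10]='2' size=0x2=2, data at stream[12..14]='pa' -> body[4..6], body so far='sxyfpa'
Chunk 3: stream[16..17]='5' size=0x5=5, data at stream[19..24]='u99u4' -> body[6..11], body so far='sxyfpau99u4'
Chunk 4: stream[26..27]='0' size=0 (terminator). Final body='sxyfpau99u4' (11 bytes)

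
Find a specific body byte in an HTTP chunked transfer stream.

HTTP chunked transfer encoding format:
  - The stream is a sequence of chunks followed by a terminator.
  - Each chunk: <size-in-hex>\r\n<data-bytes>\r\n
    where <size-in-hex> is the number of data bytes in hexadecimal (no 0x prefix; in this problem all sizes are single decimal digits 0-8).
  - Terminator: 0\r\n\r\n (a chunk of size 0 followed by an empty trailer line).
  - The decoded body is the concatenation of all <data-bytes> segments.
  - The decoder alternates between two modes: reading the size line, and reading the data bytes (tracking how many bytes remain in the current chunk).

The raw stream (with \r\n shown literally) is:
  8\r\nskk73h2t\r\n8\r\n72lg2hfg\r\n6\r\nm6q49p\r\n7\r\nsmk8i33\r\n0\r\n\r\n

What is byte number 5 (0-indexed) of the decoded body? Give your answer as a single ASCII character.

Chunk 1: stream[0..1]='8' size=0x8=8, data at stream[3..11]='skk73h2t' -> body[0..8], body so far='skk73h2t'
Chunk 2: stream[13..14]='8' size=0x8=8, data at stream[16..24]='72lg2hfg' -> body[8..16], body so far='skk73h2t72lg2hfg'
Chunk 3: stream[26..27]='6' size=0x6=6, data at stream[29..35]='m6q49p' -> body[16..22], body so far='skk73h2t72lg2hfgm6q49p'
Chunk 4: stream[37..38]='7' size=0x7=7, data at stream[40..47]='smk8i33' -> body[22..29], body so far='skk73h2t72lg2hfgm6q49psmk8i33'
Chunk 5: stream[49..50]='0' size=0 (terminator). Final body='skk73h2t72lg2hfgm6q49psmk8i33' (29 bytes)
Body byte 5 = 'h'

Answer: h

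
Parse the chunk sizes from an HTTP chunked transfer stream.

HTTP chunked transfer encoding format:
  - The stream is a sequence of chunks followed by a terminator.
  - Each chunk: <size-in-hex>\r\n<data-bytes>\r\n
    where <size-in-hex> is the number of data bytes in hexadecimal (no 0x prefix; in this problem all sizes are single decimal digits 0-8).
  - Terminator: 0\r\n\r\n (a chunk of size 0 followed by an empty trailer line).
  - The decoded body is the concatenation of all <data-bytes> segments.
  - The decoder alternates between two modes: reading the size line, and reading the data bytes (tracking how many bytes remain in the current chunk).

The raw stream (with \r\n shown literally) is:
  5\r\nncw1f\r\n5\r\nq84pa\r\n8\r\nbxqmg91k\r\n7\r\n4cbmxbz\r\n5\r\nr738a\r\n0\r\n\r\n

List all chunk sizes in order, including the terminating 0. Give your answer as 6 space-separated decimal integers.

Chunk 1: stream[0..1]='5' size=0x5=5, data at stream[3..8]='ncw1f' -> body[0..5], body so far='ncw1f'
Chunk 2: stream[10..11]='5' size=0x5=5, data at stream[13..18]='q84pa' -> body[5..10], body so far='ncw1fq84pa'
Chunk 3: stream[20..21]='8' size=0x8=8, data at stream[23..31]='bxqmg91k' -> body[10..18], body so far='ncw1fq84pabxqmg91k'
Chunk 4: stream[33..34]='7' size=0x7=7, data at stream[36..43]='4cbmxbz' -> body[18..25], body so far='ncw1fq84pabxqmg91k4cbmxbz'
Chunk 5: stream[45..46]='5' size=0x5=5, data at stream[48..53]='r738a' -> body[25..30], body so far='ncw1fq84pabxqmg91k4cbmxbzr738a'
Chunk 6: stream[55..56]='0' size=0 (terminator). Final body='ncw1fq84pabxqmg91k4cbmxbzr738a' (30 bytes)

Answer: 5 5 8 7 5 0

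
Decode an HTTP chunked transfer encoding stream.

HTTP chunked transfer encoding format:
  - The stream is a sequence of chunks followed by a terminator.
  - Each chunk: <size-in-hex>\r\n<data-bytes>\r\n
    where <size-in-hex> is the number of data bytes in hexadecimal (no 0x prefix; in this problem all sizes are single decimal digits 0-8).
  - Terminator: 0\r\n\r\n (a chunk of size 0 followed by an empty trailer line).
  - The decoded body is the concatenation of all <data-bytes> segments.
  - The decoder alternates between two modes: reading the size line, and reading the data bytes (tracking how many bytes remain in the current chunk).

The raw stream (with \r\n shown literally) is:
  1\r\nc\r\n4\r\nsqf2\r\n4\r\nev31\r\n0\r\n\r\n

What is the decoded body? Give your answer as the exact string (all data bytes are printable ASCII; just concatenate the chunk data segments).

Answer: csqf2ev31

Derivation:
Chunk 1: stream[0..1]='1' size=0x1=1, data at stream[3..4]='c' -> body[0..1], body so far='c'
Chunk 2: stream[6..7]='4' size=0x4=4, data at stream[9..13]='sqf2' -> body[1..5], body so far='csqf2'
Chunk 3: stream[15..16]='4' size=0x4=4, data at stream[18..22]='ev31' -> body[5..9], body so far='csqf2ev31'
Chunk 4: stream[24..25]='0' size=0 (terminator). Final body='csqf2ev31' (9 bytes)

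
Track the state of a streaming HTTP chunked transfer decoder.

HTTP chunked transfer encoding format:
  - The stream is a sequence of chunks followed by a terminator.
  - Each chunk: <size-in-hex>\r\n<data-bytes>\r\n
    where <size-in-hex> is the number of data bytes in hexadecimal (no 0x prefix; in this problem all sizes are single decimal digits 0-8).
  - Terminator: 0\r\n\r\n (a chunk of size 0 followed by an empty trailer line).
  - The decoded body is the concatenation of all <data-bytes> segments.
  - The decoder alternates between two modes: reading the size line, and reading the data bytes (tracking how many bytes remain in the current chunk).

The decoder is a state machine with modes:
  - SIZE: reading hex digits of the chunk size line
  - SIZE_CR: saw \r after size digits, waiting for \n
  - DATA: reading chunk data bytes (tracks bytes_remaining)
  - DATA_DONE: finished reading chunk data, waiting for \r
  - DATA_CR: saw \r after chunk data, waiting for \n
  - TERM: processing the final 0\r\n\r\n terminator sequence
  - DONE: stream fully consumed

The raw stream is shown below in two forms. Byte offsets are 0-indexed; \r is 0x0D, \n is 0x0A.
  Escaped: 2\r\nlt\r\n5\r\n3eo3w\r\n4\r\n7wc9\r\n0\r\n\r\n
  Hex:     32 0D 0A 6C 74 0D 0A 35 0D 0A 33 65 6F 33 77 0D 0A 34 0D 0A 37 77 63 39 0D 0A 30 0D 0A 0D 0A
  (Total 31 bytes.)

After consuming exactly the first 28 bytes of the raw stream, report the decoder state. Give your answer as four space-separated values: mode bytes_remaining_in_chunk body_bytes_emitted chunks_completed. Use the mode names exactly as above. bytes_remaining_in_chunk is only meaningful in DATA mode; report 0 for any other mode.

Byte 0 = '2': mode=SIZE remaining=0 emitted=0 chunks_done=0
Byte 1 = 0x0D: mode=SIZE_CR remaining=0 emitted=0 chunks_done=0
Byte 2 = 0x0A: mode=DATA remaining=2 emitted=0 chunks_done=0
Byte 3 = 'l': mode=DATA remaining=1 emitted=1 chunks_done=0
Byte 4 = 't': mode=DATA_DONE remaining=0 emitted=2 chunks_done=0
Byte 5 = 0x0D: mode=DATA_CR remaining=0 emitted=2 chunks_done=0
Byte 6 = 0x0A: mode=SIZE remaining=0 emitted=2 chunks_done=1
Byte 7 = '5': mode=SIZE remaining=0 emitted=2 chunks_done=1
Byte 8 = 0x0D: mode=SIZE_CR remaining=0 emitted=2 chunks_done=1
Byte 9 = 0x0A: mode=DATA remaining=5 emitted=2 chunks_done=1
Byte 10 = '3': mode=DATA remaining=4 emitted=3 chunks_done=1
Byte 11 = 'e': mode=DATA remaining=3 emitted=4 chunks_done=1
Byte 12 = 'o': mode=DATA remaining=2 emitted=5 chunks_done=1
Byte 13 = '3': mode=DATA remaining=1 emitted=6 chunks_done=1
Byte 14 = 'w': mode=DATA_DONE remaining=0 emitted=7 chunks_done=1
Byte 15 = 0x0D: mode=DATA_CR remaining=0 emitted=7 chunks_done=1
Byte 16 = 0x0A: mode=SIZE remaining=0 emitted=7 chunks_done=2
Byte 17 = '4': mode=SIZE remaining=0 emitted=7 chunks_done=2
Byte 18 = 0x0D: mode=SIZE_CR remaining=0 emitted=7 chunks_done=2
Byte 19 = 0x0A: mode=DATA remaining=4 emitted=7 chunks_done=2
Byte 20 = '7': mode=DATA remaining=3 emitted=8 chunks_done=2
Byte 21 = 'w': mode=DATA remaining=2 emitted=9 chunks_done=2
Byte 22 = 'c': mode=DATA remaining=1 emitted=10 chunks_done=2
Byte 23 = '9': mode=DATA_DONE remaining=0 emitted=11 chunks_done=2
Byte 24 = 0x0D: mode=DATA_CR remaining=0 emitted=11 chunks_done=2
Byte 25 = 0x0A: mode=SIZE remaining=0 emitted=11 chunks_done=3
Byte 26 = '0': mode=SIZE remaining=0 emitted=11 chunks_done=3
Byte 27 = 0x0D: mode=SIZE_CR remaining=0 emitted=11 chunks_done=3

Answer: SIZE_CR 0 11 3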